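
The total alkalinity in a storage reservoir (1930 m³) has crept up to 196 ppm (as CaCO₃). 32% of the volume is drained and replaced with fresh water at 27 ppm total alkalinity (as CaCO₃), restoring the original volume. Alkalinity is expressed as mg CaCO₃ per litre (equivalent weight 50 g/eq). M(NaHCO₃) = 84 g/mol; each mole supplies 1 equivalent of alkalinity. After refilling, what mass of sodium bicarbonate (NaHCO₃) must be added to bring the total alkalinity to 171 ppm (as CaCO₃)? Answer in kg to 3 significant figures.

Volume: 1930 m³ = 1,930,000 L.
After draining 32% and refilling: 196 × 0.68 + 27 × 0.32 = 141.92 ppm.
Deficit to target: 171 − 141.92 = 29.08 mg/L.
As CaCO₃: 29.08 mg/L × 1,930,000 L = 56,120 g; ÷ 50 g/eq ÷ 1 = 1122 mol NaHCO₃.
Mass: 1122 × 84 = 94,290 g.

94.3 kg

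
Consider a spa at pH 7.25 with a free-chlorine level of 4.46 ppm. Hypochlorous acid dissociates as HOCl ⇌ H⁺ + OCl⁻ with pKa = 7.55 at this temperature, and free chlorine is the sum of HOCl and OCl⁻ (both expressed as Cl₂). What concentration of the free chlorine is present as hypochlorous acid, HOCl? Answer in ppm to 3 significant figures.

2.97 ppm

[OCl⁻]/[HOCl] = 10^(pH − pKa) = 10^(7.25 − 7.55) = 10^-0.30 = 0.5012.
Fraction as HOCl = 1 / (1 + 0.5012) = 0.6661.
HOCl = 0.6661 × 4.46 ppm = 2.971 ppm.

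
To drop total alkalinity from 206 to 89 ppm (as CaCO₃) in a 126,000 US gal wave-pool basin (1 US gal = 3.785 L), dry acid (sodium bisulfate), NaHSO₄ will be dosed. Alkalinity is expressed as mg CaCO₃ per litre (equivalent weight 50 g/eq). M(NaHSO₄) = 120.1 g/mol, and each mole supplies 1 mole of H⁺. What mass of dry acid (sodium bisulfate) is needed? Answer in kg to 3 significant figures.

134 kg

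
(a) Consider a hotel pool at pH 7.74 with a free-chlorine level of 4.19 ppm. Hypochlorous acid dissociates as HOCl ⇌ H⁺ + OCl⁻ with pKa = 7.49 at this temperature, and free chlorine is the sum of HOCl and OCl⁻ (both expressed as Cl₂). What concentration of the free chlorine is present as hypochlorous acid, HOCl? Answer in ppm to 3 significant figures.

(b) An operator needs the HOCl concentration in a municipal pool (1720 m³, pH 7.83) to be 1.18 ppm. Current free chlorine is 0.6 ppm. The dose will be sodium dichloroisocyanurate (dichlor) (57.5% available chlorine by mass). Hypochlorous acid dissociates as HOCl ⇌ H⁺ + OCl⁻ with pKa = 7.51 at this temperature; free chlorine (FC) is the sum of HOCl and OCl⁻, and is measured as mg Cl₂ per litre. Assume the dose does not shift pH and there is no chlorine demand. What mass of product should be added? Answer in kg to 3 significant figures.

(a) 1.51 ppm; (b) 9.11 kg

(a) [OCl⁻]/[HOCl] = 10^(pH − pKa) = 10^(7.74 − 7.49) = 10^0.25 = 1.778.
(a) Fraction as HOCl = 1 / (1 + 1.778) = 0.3599.
(a) HOCl = 0.3599 × 4.19 ppm = 1.508 ppm.

(b) Volume: 1720 m³ = 1,720,000 L.
(b) [OCl⁻]/[HOCl] = 10^(pH − pKa) = 10^(7.83 − 7.51) = 2.089; fraction as HOCl = 1/(1 + 2.089) = 0.3237.
(b) Free chlorine required for 1.18 ppm HOCl: 1.18 / 0.3237 = 3.645 ppm.
(b) FC to add: 3.645 − 0.6 = 3.045 mg/L as Cl₂.
(b) Cl₂ equivalent: 3.045 mg/L × 1,720,000 L = 5238 g.
(b) Product at 57.5% available Cl: 5238 / 0.575 = 9110 g.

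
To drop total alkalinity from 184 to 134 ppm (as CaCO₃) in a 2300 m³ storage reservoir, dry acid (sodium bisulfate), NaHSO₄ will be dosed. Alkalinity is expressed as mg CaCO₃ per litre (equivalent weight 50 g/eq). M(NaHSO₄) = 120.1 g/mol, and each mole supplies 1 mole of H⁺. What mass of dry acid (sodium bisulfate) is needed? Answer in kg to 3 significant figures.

276 kg

Volume: 2300 m³ = 2,300,000 L.
Alkalinity to neutralize: (184 − 134) = 50 mg/L as CaCO₃ × 2,300,000 L = 115,000 g as CaCO₃.
Equivalents of H⁺ required: 115,000 ÷ 50 g/eq = 2300 eq = 2300 mol NaHSO₄.
Mass of NaHSO₄: 2300 × 120.1 = 276,200 g.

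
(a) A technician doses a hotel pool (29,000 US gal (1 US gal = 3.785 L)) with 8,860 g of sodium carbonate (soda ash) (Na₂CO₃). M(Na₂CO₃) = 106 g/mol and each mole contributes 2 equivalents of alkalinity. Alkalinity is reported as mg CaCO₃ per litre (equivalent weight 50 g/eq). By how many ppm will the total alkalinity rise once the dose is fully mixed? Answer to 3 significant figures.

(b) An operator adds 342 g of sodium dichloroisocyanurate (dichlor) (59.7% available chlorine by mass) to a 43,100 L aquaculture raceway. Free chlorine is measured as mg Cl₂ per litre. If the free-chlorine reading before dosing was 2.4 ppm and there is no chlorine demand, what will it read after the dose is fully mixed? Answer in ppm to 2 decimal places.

(a) 76.1 ppm; (b) 7.14 ppm

(a) Volume: 29,000 US gal × 3.785 L/gal = 109,765 L.
(a) Moles of Na₂CO₃: 8,860 g ÷ 106 g/mol = 83.58 mol → 167.2 eq of alkalinity.
(a) As CaCO₃: 167.2 eq × 50 g/eq = 8358 g.
(a) Rise: 8358 g / 109,765 L × 1000 = 76.15 mg/L.

(b) Available chlorine delivered: 342 g × 0.597 = 204.2 g as Cl₂.
(b) Concentration rise: 204.2 g / 43,100 L = 4.737 mg/L = 4.74 ppm.
(b) Final FC: 2.4 + 4.74 = 7.14 ppm.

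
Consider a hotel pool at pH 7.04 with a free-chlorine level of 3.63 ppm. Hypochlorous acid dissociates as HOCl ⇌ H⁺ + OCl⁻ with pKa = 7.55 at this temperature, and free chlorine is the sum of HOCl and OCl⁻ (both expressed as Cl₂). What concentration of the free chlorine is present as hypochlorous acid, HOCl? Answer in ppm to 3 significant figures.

[OCl⁻]/[HOCl] = 10^(pH − pKa) = 10^(7.04 − 7.55) = 10^-0.51 = 0.309.
Fraction as HOCl = 1 / (1 + 0.309) = 0.7639.
HOCl = 0.7639 × 3.63 ppm = 2.773 ppm.

2.77 ppm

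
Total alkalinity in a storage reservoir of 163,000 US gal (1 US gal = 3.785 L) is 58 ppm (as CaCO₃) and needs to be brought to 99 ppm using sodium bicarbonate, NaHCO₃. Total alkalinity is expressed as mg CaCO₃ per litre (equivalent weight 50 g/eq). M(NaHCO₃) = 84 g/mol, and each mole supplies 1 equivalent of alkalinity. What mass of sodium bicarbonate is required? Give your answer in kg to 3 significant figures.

Volume: 163,000 US gal × 3.785 L/gal = 616,955 L.
Alkalinity to add: (99 − 58) = 41 mg/L as CaCO₃ × 616,955 L = 25,300 g as CaCO₃.
Equivalents: 25,300 g ÷ 50 g/eq = 505.9 eq.
NaHCO₃ supplies 1 eq per mole → 505.9 mol.
Mass: 505.9 mol × 84 g/mol = 42,500 g.

42.5 kg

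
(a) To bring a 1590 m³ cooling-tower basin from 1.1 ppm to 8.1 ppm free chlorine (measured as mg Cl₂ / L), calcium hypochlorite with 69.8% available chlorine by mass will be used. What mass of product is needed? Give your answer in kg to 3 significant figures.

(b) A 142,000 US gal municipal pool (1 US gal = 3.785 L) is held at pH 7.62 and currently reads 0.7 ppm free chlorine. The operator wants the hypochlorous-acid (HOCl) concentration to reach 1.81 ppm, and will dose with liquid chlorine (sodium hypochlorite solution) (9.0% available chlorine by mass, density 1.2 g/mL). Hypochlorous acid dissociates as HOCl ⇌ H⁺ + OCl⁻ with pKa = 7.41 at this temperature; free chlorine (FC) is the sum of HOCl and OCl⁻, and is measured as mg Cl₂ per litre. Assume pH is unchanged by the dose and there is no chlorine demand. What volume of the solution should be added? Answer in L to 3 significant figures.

(a) 15.9 kg; (b) 20.1 L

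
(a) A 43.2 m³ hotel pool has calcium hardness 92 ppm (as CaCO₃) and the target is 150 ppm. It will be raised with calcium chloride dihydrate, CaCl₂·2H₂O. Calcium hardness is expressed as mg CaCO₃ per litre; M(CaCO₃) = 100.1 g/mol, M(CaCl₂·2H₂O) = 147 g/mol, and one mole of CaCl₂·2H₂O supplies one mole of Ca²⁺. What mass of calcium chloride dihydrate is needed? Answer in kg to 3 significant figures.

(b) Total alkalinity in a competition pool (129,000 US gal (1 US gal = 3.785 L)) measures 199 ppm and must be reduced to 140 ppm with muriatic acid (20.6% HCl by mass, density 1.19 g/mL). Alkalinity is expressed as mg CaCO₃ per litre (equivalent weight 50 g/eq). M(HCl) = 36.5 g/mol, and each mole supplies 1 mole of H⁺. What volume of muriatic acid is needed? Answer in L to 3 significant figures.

(a) 3.68 kg; (b) 85.8 L

(a) Volume: 43.2 m³ = 43,200 L.
(a) Hardness to add: (150 − 92) = 58 mg/L as CaCO₃ × 43,200 L = 2506 g as CaCO₃.
(a) Moles of Ca²⁺ (1 mol Ca²⁺ ≡ 1 mol CaCO₃): 2506 / 100.1 g/mol = 25.03 mol.
(a) Mass of CaCl₂·2H₂O: 25.03 × 147 = 3680 g.

(b) Volume: 129,000 US gal × 3.785 L/gal = 488,265 L.
(b) Alkalinity to neutralize: (199 − 140) = 59 mg/L as CaCO₃ × 488,265 L = 28,810 g as CaCO₃.
(b) Equivalents of H⁺ required: 28,810 ÷ 50 g/eq = 576.2 eq = 576.2 mol HCl.
(b) Mass of HCl: 576.2 × 36.5 = 21,030 g.
(b) Mass of 20.6% solution: 21,030 / 0.206 = 102,100 g.
(b) Volume: 102,100 g ÷ 1.19 g/mL = 85,790 mL.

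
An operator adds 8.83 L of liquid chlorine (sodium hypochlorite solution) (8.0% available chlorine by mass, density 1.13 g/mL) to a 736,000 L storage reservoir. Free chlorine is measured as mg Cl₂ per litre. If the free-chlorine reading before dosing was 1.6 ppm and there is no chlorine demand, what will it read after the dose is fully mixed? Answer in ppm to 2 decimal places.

Mass of solution: 8.83 L × 1000 mL/L × 1.13 g/mL = 9978 g.
Available chlorine delivered: 9978 g × 0.08 = 798.2 g as Cl₂.
Concentration rise: 798.2 g / 736,000 L = 1.085 mg/L = 1.08 ppm.
Final FC: 1.6 + 1.08 = 2.68 ppm.

2.68 ppm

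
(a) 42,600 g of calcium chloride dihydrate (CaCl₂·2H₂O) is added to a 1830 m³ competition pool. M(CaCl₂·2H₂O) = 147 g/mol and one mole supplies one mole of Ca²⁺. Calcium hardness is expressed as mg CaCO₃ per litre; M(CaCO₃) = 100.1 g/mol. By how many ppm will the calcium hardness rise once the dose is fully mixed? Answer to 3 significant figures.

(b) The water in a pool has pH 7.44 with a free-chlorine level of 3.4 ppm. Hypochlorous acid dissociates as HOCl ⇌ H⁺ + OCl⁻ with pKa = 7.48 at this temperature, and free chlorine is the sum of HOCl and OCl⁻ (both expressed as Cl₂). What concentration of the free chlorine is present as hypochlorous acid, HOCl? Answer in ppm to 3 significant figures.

(a) Volume: 1830 m³ = 1,830,000 L.
(a) Moles of Ca²⁺: 42,600 g ÷ 147 g/mol = 289.8 mol.
(a) As CaCO₃: 289.8 mol × 100.1 g/mol = 29,010 g.
(a) Rise: 29,010 g / 1,830,000 L × 1000 = 15.85 mg/L.

(b) [OCl⁻]/[HOCl] = 10^(pH − pKa) = 10^(7.44 − 7.48) = 10^-0.04 = 0.912.
(b) Fraction as HOCl = 1 / (1 + 0.912) = 0.523.
(b) HOCl = 0.523 × 3.4 ppm = 1.778 ppm.

(a) 15.9 ppm; (b) 1.78 ppm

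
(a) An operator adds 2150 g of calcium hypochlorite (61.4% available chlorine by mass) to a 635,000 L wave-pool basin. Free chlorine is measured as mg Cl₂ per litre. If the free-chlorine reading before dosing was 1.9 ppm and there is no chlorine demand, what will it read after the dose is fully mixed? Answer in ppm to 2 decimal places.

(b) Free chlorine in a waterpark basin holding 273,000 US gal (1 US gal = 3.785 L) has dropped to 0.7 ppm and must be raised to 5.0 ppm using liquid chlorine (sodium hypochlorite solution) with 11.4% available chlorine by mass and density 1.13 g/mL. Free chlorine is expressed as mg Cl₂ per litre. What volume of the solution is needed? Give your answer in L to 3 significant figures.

(a) 3.98 ppm; (b) 34.5 L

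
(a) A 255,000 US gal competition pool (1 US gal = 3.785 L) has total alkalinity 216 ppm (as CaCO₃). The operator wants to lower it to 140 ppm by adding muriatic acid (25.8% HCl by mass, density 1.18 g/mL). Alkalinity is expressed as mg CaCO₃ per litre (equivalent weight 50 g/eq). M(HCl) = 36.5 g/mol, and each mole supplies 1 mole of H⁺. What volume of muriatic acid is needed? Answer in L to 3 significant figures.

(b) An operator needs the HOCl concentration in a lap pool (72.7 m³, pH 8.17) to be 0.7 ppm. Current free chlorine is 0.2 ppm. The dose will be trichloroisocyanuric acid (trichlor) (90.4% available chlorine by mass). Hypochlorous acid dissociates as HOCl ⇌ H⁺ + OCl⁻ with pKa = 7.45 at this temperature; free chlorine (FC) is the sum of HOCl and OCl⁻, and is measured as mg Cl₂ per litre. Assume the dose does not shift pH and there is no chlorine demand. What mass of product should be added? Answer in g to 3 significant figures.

(a) Volume: 255,000 US gal × 3.785 L/gal = 965,175 L.
(a) Alkalinity to neutralize: (216 − 140) = 76 mg/L as CaCO₃ × 965,175 L = 73,350 g as CaCO₃.
(a) Equivalents of H⁺ required: 73,350 ÷ 50 g/eq = 1467 eq = 1467 mol HCl.
(a) Mass of HCl: 1467 × 36.5 = 53,550 g.
(a) Mass of 25.8% solution: 53,550 / 0.258 = 207,600 g.
(a) Volume: 207,600 g ÷ 1.18 g/mL = 175,900 mL.

(b) Volume: 72.7 m³ = 72,700 L.
(b) [OCl⁻]/[HOCl] = 10^(pH − pKa) = 10^(8.17 − 7.45) = 5.248; fraction as HOCl = 1/(1 + 5.248) = 0.16.
(b) Free chlorine required for 0.7 ppm HOCl: 0.7 / 0.16 = 4.374 ppm.
(b) FC to add: 4.374 − 0.2 = 4.174 mg/L as Cl₂.
(b) Cl₂ equivalent: 4.174 mg/L × 72,700 L = 303.4 g.
(b) Product at 90.4% available Cl: 303.4 / 0.904 = 335.6 g.

(a) 176 L; (b) 336 g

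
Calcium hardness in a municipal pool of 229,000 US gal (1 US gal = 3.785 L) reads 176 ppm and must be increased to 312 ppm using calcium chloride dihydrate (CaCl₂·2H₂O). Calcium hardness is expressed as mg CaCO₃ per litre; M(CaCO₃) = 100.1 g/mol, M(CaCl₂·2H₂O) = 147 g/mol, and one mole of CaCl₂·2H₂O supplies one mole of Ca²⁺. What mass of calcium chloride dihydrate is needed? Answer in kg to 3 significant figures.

173 kg

Volume: 229,000 US gal × 3.785 L/gal = 866,765 L.
Hardness to add: (312 − 176) = 136 mg/L as CaCO₃ × 866,765 L = 117,900 g as CaCO₃.
Moles of Ca²⁺ (1 mol Ca²⁺ ≡ 1 mol CaCO₃): 117,900 / 100.1 g/mol = 1178 mol.
Mass of CaCl₂·2H₂O: 1178 × 147 = 173,100 g.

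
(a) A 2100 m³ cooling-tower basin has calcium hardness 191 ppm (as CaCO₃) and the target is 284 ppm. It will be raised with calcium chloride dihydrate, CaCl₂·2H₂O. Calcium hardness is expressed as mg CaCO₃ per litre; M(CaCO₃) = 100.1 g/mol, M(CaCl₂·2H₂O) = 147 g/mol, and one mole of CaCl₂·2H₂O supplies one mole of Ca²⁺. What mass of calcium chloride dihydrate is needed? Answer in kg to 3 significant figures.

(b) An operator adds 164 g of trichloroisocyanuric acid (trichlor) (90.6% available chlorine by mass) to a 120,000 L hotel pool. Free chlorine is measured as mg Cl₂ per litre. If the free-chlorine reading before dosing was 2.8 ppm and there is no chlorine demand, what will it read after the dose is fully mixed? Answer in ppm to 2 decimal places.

(a) 287 kg; (b) 4.04 ppm

(a) Volume: 2100 m³ = 2,100,000 L.
(a) Hardness to add: (284 − 191) = 93 mg/L as CaCO₃ × 2,100,000 L = 195,300 g as CaCO₃.
(a) Moles of Ca²⁺ (1 mol Ca²⁺ ≡ 1 mol CaCO₃): 195,300 / 100.1 g/mol = 1951 mol.
(a) Mass of CaCl₂·2H₂O: 1951 × 147 = 286,800 g.

(b) Available chlorine delivered: 164 g × 0.906 = 148.6 g as Cl₂.
(b) Concentration rise: 148.6 g / 120,000 L = 1.238 mg/L = 1.24 ppm.
(b) Final FC: 2.8 + 1.24 = 4.04 ppm.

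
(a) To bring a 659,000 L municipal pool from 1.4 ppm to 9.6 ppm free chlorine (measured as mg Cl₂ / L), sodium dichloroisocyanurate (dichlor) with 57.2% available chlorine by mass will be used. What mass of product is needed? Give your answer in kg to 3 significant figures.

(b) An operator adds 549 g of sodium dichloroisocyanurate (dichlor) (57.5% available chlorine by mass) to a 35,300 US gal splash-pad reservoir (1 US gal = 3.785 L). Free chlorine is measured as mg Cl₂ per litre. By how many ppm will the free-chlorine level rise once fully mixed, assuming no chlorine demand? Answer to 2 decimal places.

(a) 9.45 kg; (b) 2.36 ppm

(a) Chlorine deficit: 9.6 − 1.4 = 8.2 ppm = 8.2 mg/L as Cl₂.
(a) Cl₂ equivalent needed: 8.2 mg/L × 659,000 L = 5,404,000 mg = 5404 g.
(a) Product at 57.2% available chlorine: 5404 / 0.572 = 9447 g.

(b) Volume: 35,300 US gal × 3.785 L/gal = 133,610 L.
(b) Available chlorine delivered: 549 g × 0.575 = 315.7 g as Cl₂.
(b) Concentration rise: 315.7 g / 133,610 L = 2.363 mg/L = 2.36 ppm.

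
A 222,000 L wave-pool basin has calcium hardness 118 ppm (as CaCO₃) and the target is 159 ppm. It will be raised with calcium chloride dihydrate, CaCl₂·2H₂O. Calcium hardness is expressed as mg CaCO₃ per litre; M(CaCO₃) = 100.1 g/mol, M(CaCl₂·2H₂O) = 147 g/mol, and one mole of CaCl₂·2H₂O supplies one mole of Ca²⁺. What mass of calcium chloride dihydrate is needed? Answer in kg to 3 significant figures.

Hardness to add: (159 − 118) = 41 mg/L as CaCO₃ × 222,000 L = 9102 g as CaCO₃.
Moles of Ca²⁺ (1 mol Ca²⁺ ≡ 1 mol CaCO₃): 9102 / 100.1 g/mol = 90.93 mol.
Mass of CaCl₂·2H₂O: 90.93 × 147 = 13,370 g.

13.4 kg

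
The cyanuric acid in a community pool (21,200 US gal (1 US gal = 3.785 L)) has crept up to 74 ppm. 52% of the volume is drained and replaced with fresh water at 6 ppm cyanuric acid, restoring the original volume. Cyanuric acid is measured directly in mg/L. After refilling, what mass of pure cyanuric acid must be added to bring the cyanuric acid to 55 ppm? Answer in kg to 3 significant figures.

1.31 kg

Volume: 21,200 US gal × 3.785 L/gal = 80,242 L.
After draining 52% and refilling: 74 × 0.48 + 6 × 0.52 = 38.64 ppm.
Deficit to target: 55 − 38.64 = 16.36 mg/L.
Mass: 16.36 mg/L × 80,242 L = 1313 g cyanuric acid.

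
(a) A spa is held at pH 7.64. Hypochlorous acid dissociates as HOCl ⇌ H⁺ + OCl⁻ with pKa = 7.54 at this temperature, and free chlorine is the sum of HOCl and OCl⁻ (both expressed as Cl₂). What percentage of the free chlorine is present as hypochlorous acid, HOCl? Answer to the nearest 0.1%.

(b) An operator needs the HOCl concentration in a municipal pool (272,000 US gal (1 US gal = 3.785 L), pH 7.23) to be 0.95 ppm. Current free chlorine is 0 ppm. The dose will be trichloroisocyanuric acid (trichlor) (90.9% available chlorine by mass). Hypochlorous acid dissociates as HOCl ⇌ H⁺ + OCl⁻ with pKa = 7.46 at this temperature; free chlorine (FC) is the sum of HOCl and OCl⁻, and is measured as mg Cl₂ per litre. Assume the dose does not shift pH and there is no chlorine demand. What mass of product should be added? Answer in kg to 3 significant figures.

(a) 44.3%; (b) 1.71 kg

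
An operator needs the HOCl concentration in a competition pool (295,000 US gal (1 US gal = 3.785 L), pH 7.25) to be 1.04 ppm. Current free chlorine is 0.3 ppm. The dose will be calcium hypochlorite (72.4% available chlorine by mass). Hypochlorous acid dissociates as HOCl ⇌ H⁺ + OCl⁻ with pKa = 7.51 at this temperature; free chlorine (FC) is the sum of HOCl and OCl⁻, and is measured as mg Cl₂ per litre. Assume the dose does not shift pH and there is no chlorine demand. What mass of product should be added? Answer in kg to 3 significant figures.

Volume: 295,000 US gal × 3.785 L/gal = 1,116,575 L.
[OCl⁻]/[HOCl] = 10^(pH − pKa) = 10^(7.25 − 7.51) = 0.5495; fraction as HOCl = 1/(1 + 0.5495) = 0.6454.
Free chlorine required for 1.04 ppm HOCl: 1.04 / 0.6454 = 1.612 ppm.
FC to add: 1.612 − 0.3 = 1.312 mg/L as Cl₂.
Cl₂ equivalent: 1.312 mg/L × 1,116,575 L = 1464 g.
Product at 72.4% available Cl: 1464 / 0.724 = 2023 g.

2.02 kg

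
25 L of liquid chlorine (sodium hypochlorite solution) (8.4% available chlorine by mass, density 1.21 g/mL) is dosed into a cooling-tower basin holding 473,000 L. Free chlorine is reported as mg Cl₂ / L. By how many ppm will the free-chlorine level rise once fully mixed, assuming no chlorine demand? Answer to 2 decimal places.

Mass of solution: 25 L × 1000 mL/L × 1.21 g/mL = 30,250 g.
Available chlorine delivered: 30,250 g × 0.084 = 2541 g as Cl₂.
Concentration rise: 2541 g / 473,000 L = 5.372 mg/L = 5.37 ppm.

5.37 ppm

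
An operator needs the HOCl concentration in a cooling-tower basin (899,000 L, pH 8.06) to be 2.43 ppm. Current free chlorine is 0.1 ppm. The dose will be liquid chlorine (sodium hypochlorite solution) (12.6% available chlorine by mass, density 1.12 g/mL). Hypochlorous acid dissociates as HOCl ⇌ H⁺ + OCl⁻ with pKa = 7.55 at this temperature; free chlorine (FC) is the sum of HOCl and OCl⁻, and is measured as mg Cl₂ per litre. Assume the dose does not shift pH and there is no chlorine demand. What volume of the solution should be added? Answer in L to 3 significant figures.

[OCl⁻]/[HOCl] = 10^(pH − pKa) = 10^(8.06 − 7.55) = 3.236; fraction as HOCl = 1/(1 + 3.236) = 0.2361.
Free chlorine required for 2.43 ppm HOCl: 2.43 / 0.2361 = 10.29 ppm.
FC to add: 10.29 − 0.1 = 10.19 mg/L as Cl₂.
Cl₂ equivalent: 10.19 mg/L × 899,000 L = 9164 g.
Product at 12.6% available Cl: 9164 / 0.126 = 72,730 g.
Volume: 72,730 g ÷ 1.12 g/mL = 64,940 mL.

64.9 L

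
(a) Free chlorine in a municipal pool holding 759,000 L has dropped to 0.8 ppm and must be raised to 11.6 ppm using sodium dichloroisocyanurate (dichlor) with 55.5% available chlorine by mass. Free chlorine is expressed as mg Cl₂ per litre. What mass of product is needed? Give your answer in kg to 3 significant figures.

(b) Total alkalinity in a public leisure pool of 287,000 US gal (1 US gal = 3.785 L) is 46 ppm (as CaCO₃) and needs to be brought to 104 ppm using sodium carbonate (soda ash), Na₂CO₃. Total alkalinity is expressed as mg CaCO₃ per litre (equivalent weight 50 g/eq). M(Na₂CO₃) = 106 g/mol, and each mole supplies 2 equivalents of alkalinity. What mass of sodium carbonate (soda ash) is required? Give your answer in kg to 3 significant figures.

(a) 14.8 kg; (b) 66.8 kg

(a) Chlorine deficit: 11.6 − 0.8 = 10.8 ppm = 10.8 mg/L as Cl₂.
(a) Cl₂ equivalent needed: 10.8 mg/L × 759,000 L = 8,197,000 mg = 8197 g.
(a) Product at 55.5% available chlorine: 8197 / 0.555 = 14,770 g.

(b) Volume: 287,000 US gal × 3.785 L/gal = 1,086,295 L.
(b) Alkalinity to add: (104 − 46) = 58 mg/L as CaCO₃ × 1,086,295 L = 63,010 g as CaCO₃.
(b) Equivalents: 63,010 g ÷ 50 g/eq = 1260 eq.
(b) Each mole of Na₂CO₃ supplies 2 eq, so 1260 / 2 = 630.1 mol.
(b) Mass: 630.1 mol × 106 g/mol = 66,790 g.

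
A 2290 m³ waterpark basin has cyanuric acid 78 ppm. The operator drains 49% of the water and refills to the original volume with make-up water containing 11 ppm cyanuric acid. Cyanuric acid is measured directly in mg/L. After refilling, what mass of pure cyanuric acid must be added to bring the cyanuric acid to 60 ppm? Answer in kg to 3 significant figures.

Volume: 2290 m³ = 2,290,000 L.
After draining 49% and refilling: 78 × 0.51 + 11 × 0.49 = 45.17 ppm.
Deficit to target: 60 − 45.17 = 14.83 mg/L.
Mass: 14.83 mg/L × 2,290,000 L = 33,960 g cyanuric acid.

34.0 kg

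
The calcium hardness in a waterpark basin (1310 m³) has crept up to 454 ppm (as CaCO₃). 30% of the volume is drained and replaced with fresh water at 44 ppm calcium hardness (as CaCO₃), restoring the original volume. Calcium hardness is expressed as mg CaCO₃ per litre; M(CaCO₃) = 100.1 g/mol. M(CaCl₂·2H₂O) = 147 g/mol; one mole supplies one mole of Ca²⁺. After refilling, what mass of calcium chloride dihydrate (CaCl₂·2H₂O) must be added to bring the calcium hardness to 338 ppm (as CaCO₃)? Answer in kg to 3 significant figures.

Volume: 1310 m³ = 1,310,000 L.
After draining 30% and refilling: 454 × 0.70 + 44 × 0.30 = 331 ppm.
Deficit to target: 338 − 331 = 7 mg/L.
As CaCO₃: 7 mg/L × 1,310,000 L = 9170 g; ÷ 100.1 = 91.61 mol Ca²⁺.
Mass: 91.61 × 147 = 13,470 g.

13.5 kg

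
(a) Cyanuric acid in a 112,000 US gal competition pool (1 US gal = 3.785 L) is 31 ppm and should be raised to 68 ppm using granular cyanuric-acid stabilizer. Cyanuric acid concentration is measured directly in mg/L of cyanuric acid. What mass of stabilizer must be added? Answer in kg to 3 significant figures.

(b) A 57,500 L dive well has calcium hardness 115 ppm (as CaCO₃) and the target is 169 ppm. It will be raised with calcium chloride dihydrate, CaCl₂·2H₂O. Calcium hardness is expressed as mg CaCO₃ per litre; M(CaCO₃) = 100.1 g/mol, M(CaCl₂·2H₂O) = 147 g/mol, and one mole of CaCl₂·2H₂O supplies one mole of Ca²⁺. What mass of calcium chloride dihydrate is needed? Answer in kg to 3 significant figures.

(a) Volume: 112,000 US gal × 3.785 L/gal = 423,920 L.
(a) CYA to add: (68 − 31) = 37 mg/L × 423,920 L = 15,690 g cyanuric acid.

(b) Hardness to add: (169 − 115) = 54 mg/L as CaCO₃ × 57,500 L = 3105 g as CaCO₃.
(b) Moles of Ca²⁺ (1 mol Ca²⁺ ≡ 1 mol CaCO₃): 3105 / 100.1 g/mol = 31.02 mol.
(b) Mass of CaCl₂·2H₂O: 31.02 × 147 = 4560 g.

(a) 15.7 kg; (b) 4.56 kg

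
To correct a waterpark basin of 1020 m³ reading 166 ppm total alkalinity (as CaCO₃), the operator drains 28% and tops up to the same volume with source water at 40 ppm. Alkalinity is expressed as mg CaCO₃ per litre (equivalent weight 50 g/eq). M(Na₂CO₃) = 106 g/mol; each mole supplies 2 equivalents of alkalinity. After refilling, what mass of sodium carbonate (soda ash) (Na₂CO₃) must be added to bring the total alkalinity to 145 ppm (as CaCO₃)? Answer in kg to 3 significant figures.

15.4 kg

Volume: 1020 m³ = 1,020,000 L.
After draining 28% and refilling: 166 × 0.72 + 40 × 0.28 = 130.72 ppm.
Deficit to target: 145 − 130.72 = 14.28 mg/L.
As CaCO₃: 14.28 mg/L × 1,020,000 L = 14,570 g; ÷ 50 g/eq ÷ 2 = 145.7 mol Na₂CO₃.
Mass: 145.7 × 106 = 15,440 g.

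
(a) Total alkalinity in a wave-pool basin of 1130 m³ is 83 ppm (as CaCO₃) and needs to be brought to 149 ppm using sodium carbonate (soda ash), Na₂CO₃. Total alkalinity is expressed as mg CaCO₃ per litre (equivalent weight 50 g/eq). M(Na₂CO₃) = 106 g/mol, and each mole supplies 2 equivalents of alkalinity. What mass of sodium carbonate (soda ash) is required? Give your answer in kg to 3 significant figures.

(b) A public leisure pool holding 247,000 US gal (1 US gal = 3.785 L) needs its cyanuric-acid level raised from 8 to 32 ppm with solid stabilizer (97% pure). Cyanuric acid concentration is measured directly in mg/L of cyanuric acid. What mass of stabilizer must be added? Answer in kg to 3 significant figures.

(a) 79.1 kg; (b) 23.1 kg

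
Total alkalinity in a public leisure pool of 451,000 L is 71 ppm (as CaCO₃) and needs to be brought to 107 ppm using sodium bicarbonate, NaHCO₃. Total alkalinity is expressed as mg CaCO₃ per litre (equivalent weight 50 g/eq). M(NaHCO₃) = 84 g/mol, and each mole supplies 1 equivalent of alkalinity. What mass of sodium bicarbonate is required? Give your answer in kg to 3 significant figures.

27.3 kg

Alkalinity to add: (107 − 71) = 36 mg/L as CaCO₃ × 451,000 L = 16,240 g as CaCO₃.
Equivalents: 16,240 g ÷ 50 g/eq = 324.7 eq.
NaHCO₃ supplies 1 eq per mole → 324.7 mol.
Mass: 324.7 mol × 84 g/mol = 27,280 g.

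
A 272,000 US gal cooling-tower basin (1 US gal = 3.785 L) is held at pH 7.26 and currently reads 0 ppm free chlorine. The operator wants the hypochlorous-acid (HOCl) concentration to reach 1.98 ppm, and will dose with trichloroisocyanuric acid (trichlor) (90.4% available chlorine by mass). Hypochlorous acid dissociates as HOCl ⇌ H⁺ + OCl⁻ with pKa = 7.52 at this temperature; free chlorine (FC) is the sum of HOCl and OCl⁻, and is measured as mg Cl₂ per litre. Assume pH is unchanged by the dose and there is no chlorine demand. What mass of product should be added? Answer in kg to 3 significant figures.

3.49 kg

Volume: 272,000 US gal × 3.785 L/gal = 1,029,520 L.
[OCl⁻]/[HOCl] = 10^(pH − pKa) = 10^(7.26 − 7.52) = 0.5495; fraction as HOCl = 1/(1 + 0.5495) = 0.6454.
Free chlorine required for 1.98 ppm HOCl: 1.98 / 0.6454 = 3.068 ppm.
FC to add: 3.068 − 0 = 3.068 mg/L as Cl₂.
Cl₂ equivalent: 3.068 mg/L × 1,029,520 L = 3159 g.
Product at 90.4% available Cl: 3159 / 0.904 = 3494 g.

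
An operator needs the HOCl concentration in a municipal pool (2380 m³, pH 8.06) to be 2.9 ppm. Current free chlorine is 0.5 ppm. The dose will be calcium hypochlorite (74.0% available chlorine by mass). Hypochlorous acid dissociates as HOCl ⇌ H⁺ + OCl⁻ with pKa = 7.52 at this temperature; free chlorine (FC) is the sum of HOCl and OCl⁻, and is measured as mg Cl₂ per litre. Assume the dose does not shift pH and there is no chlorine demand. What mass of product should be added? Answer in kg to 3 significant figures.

Volume: 2380 m³ = 2,380,000 L.
[OCl⁻]/[HOCl] = 10^(pH − pKa) = 10^(8.06 − 7.52) = 3.467; fraction as HOCl = 1/(1 + 3.467) = 0.2238.
Free chlorine required for 2.9 ppm HOCl: 2.9 / 0.2238 = 12.96 ppm.
FC to add: 12.96 − 0.5 = 12.46 mg/L as Cl₂.
Cl₂ equivalent: 12.46 mg/L × 2,380,000 L = 29,640 g.
Product at 74.0% available Cl: 29,640 / 0.74 = 40,060 g.

40.1 kg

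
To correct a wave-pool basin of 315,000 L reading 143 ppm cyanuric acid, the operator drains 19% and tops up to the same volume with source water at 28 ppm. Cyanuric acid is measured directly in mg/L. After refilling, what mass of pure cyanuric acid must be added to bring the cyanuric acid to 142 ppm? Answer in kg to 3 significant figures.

After draining 19% and refilling: 143 × 0.81 + 28 × 0.19 = 121.15 ppm.
Deficit to target: 142 − 121.15 = 20.85 mg/L.
Mass: 20.85 mg/L × 315,000 L = 6568 g cyanuric acid.

6.57 kg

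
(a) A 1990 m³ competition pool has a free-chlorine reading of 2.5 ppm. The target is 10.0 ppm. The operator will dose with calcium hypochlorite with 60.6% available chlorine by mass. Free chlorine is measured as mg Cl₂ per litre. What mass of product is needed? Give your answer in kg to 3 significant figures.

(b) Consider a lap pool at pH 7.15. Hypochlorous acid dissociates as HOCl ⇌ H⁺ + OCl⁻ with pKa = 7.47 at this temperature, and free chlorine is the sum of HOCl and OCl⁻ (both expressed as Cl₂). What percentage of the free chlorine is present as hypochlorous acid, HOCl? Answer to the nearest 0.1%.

(a) 24.6 kg; (b) 67.6%

(a) Volume: 1990 m³ = 1,990,000 L.
(a) Chlorine deficit: 10.0 − 2.5 = 7.5 ppm = 7.5 mg/L as Cl₂.
(a) Cl₂ equivalent needed: 7.5 mg/L × 1,990,000 L = 14,920,000 mg = 14,920 g.
(a) Product at 60.6% available chlorine: 14,920 / 0.606 = 24,630 g.

(b) [OCl⁻]/[HOCl] = 10^(pH − pKa) = 10^(7.15 − 7.47) = 10^-0.32 = 0.4786.
(b) Fraction as HOCl = 1 / (1 + 0.4786) = 0.6763.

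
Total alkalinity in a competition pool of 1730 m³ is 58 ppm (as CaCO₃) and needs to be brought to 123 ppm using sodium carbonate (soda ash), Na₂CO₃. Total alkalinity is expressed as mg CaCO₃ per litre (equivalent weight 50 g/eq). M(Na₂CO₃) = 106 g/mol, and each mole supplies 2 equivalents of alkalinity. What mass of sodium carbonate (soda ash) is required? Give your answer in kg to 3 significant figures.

Volume: 1730 m³ = 1,730,000 L.
Alkalinity to add: (123 − 58) = 65 mg/L as CaCO₃ × 1,730,000 L = 112,400 g as CaCO₃.
Equivalents: 112,400 g ÷ 50 g/eq = 2249 eq.
Each mole of Na₂CO₃ supplies 2 eq, so 2249 / 2 = 1124 mol.
Mass: 1124 mol × 106 g/mol = 119,200 g.

119 kg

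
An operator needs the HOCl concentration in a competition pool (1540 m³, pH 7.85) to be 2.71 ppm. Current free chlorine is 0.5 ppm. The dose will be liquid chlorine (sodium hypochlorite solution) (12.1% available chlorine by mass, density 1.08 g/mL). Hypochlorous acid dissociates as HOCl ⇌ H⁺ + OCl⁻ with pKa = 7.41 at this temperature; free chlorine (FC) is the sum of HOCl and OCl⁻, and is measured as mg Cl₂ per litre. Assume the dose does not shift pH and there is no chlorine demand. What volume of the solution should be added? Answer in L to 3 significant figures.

Volume: 1540 m³ = 1,540,000 L.
[OCl⁻]/[HOCl] = 10^(pH − pKa) = 10^(7.85 − 7.41) = 2.754; fraction as HOCl = 1/(1 + 2.754) = 0.2664.
Free chlorine required for 2.71 ppm HOCl: 2.71 / 0.2664 = 10.17 ppm.
FC to add: 10.17 − 0.5 = 9.674 mg/L as Cl₂.
Cl₂ equivalent: 9.674 mg/L × 1,540,000 L = 14,900 g.
Product at 12.1% available Cl: 14,900 / 0.121 = 123,100 g.
Volume: 123,100 g ÷ 1.08 g/mL = 114,000 mL.

114 L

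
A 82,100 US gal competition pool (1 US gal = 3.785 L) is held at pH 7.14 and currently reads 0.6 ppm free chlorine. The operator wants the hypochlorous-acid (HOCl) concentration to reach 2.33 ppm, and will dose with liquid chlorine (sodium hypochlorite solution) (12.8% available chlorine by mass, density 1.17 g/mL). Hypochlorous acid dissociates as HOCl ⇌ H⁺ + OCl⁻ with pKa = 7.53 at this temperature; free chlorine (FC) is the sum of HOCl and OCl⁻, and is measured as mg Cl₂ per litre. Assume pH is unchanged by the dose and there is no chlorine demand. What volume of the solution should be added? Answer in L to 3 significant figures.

5.56 L

Volume: 82,100 US gal × 3.785 L/gal = 310,748 L.
[OCl⁻]/[HOCl] = 10^(pH − pKa) = 10^(7.14 − 7.53) = 0.4074; fraction as HOCl = 1/(1 + 0.4074) = 0.7105.
Free chlorine required for 2.33 ppm HOCl: 2.33 / 0.7105 = 3.279 ppm.
FC to add: 3.279 − 0.6 = 2.679 mg/L as Cl₂.
Cl₂ equivalent: 2.679 mg/L × 310,748 L = 832.6 g.
Product at 12.8% available Cl: 832.6 / 0.128 = 6504 g.
Volume: 6504 g ÷ 1.17 g/mL = 5559 mL.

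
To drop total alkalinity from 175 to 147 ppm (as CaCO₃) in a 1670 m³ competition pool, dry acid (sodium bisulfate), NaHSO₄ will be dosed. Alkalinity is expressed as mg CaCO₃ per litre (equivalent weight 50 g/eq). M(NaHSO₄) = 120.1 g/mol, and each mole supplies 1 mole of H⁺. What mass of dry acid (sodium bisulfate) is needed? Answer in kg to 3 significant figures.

Volume: 1670 m³ = 1,670,000 L.
Alkalinity to neutralize: (175 − 147) = 28 mg/L as CaCO₃ × 1,670,000 L = 46,760 g as CaCO₃.
Equivalents of H⁺ required: 46,760 ÷ 50 g/eq = 935.2 eq = 935.2 mol NaHSO₄.
Mass of NaHSO₄: 935.2 × 120.1 = 112,300 g.

112 kg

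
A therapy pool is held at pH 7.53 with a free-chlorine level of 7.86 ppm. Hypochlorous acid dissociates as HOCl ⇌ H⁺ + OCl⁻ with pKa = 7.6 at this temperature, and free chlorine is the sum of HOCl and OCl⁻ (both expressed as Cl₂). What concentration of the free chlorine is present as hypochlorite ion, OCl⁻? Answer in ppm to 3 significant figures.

3.61 ppm

[OCl⁻]/[HOCl] = 10^(pH − pKa) = 10^(7.53 − 7.6) = 10^-0.07 = 0.8511.
Fraction as HOCl = 1 / (1 + 0.8511) = 0.5402.
OCl⁻ = (1 − 0.5402) × 7.86 ppm = 3.614 ppm.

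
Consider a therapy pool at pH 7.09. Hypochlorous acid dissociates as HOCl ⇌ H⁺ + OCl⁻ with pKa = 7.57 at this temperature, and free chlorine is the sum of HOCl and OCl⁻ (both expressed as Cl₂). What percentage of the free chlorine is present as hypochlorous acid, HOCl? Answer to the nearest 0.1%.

75.1%

[OCl⁻]/[HOCl] = 10^(pH − pKa) = 10^(7.09 − 7.57) = 10^-0.48 = 0.3311.
Fraction as HOCl = 1 / (1 + 0.3311) = 0.7512.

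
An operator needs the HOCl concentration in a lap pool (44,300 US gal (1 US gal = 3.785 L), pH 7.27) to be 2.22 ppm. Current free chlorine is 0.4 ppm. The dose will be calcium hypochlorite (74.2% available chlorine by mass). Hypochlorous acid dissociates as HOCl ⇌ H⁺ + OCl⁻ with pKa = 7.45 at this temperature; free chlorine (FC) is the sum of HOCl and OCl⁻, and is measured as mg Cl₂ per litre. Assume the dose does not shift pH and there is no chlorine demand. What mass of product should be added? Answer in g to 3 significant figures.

743 g

Volume: 44,300 US gal × 3.785 L/gal = 167,676 L.
[OCl⁻]/[HOCl] = 10^(pH − pKa) = 10^(7.27 − 7.45) = 0.6607; fraction as HOCl = 1/(1 + 0.6607) = 0.6022.
Free chlorine required for 2.22 ppm HOCl: 2.22 / 0.6022 = 3.687 ppm.
FC to add: 3.687 − 0.4 = 3.287 mg/L as Cl₂.
Cl₂ equivalent: 3.287 mg/L × 167,676 L = 551.1 g.
Product at 74.2% available Cl: 551.1 / 0.742 = 742.7 g.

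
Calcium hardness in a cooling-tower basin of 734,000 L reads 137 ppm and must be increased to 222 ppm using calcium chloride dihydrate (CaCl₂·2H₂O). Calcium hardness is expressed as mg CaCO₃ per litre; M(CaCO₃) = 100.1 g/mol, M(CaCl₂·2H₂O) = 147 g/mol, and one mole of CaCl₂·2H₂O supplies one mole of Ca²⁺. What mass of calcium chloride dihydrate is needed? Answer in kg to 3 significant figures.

Hardness to add: (222 − 137) = 85 mg/L as CaCO₃ × 734,000 L = 62,390 g as CaCO₃.
Moles of Ca²⁺ (1 mol Ca²⁺ ≡ 1 mol CaCO₃): 62,390 / 100.1 g/mol = 623.3 mol.
Mass of CaCl₂·2H₂O: 623.3 × 147 = 91,620 g.

91.6 kg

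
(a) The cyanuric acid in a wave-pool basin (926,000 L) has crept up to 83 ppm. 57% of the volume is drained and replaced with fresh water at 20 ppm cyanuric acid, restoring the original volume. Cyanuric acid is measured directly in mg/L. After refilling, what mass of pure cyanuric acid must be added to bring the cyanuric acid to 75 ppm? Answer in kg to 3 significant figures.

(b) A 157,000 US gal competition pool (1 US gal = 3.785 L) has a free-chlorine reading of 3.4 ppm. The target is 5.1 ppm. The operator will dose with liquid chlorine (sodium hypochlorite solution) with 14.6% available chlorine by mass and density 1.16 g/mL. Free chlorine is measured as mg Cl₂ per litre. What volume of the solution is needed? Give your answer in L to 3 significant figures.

(a) 25.8 kg; (b) 5.96 L

(a) After draining 57% and refilling: 83 × 0.43 + 20 × 0.57 = 47.09 ppm.
(a) Deficit to target: 75 − 47.09 = 27.91 mg/L.
(a) Mass: 27.91 mg/L × 926,000 L = 25,840 g cyanuric acid.

(b) Volume: 157,000 US gal × 3.785 L/gal = 594,245 L.
(b) Chlorine deficit: 5.1 − 3.4 = 1.7 ppm = 1.7 mg/L as Cl₂.
(b) Cl₂ equivalent needed: 1.7 mg/L × 594,245 L = 1,010,000 mg = 1010 g.
(b) Product at 14.6% available chlorine: 1010 / 0.146 = 6919 g.
(b) Volume at density 1.16 g/mL: 6919 g ÷ 1.16 g/mL = 5965 mL.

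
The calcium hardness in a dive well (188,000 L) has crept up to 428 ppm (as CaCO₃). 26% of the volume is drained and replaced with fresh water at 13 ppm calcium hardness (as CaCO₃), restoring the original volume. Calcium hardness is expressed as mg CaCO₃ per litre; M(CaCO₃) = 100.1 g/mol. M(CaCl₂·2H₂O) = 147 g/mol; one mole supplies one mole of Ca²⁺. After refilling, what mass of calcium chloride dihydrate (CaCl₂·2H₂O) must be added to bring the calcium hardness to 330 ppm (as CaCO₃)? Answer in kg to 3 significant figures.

2.73 kg

After draining 26% and refilling: 428 × 0.74 + 13 × 0.26 = 320.1 ppm.
Deficit to target: 330 − 320.1 = 9.9 mg/L.
As CaCO₃: 9.9 mg/L × 188,000 L = 1861 g; ÷ 100.1 = 18.59 mol Ca²⁺.
Mass: 18.59 × 147 = 2733 g.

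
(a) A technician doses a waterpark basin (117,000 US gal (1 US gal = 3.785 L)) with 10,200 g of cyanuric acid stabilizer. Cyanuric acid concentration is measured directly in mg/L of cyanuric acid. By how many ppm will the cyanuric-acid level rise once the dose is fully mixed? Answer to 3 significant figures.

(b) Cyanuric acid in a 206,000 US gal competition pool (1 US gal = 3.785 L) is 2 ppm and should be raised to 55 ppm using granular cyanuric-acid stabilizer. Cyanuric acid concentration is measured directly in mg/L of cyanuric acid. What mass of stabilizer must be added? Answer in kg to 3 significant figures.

(a) 23.0 ppm; (b) 41.3 kg

(a) Volume: 117,000 US gal × 3.785 L/gal = 442,845 L.
(a) Rise: 10,200 g / 442,845 L × 1000 = 23.03 mg/L.

(b) Volume: 206,000 US gal × 3.785 L/gal = 779,710 L.
(b) CYA to add: (55 − 2) = 53 mg/L × 779,710 L = 41,320 g cyanuric acid.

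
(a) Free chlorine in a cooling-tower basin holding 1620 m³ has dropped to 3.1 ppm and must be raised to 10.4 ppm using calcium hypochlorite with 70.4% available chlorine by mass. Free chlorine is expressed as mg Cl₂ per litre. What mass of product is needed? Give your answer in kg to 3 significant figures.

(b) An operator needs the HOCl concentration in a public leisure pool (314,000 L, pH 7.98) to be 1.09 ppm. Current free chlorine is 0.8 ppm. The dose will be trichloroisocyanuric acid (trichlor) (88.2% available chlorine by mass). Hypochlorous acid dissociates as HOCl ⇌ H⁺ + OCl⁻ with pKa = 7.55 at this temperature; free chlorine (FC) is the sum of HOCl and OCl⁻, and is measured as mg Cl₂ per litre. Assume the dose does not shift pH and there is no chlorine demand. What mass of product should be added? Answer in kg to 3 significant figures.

(a) Volume: 1620 m³ = 1,620,000 L.
(a) Chlorine deficit: 10.4 − 3.1 = 7.3 ppm = 7.3 mg/L as Cl₂.
(a) Cl₂ equivalent needed: 7.3 mg/L × 1,620,000 L = 11,830,000 mg = 11,830 g.
(a) Product at 70.4% available chlorine: 11,830 / 0.704 = 16,800 g.

(b) [OCl⁻]/[HOCl] = 10^(pH − pKa) = 10^(7.98 − 7.55) = 2.692; fraction as HOCl = 1/(1 + 2.692) = 0.2709.
(b) Free chlorine required for 1.09 ppm HOCl: 1.09 / 0.2709 = 4.024 ppm.
(b) FC to add: 4.024 − 0.8 = 3.224 mg/L as Cl₂.
(b) Cl₂ equivalent: 3.224 mg/L × 314,000 L = 1012 g.
(b) Product at 88.2% available Cl: 1012 / 0.882 = 1148 g.

(a) 16.8 kg; (b) 1.15 kg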